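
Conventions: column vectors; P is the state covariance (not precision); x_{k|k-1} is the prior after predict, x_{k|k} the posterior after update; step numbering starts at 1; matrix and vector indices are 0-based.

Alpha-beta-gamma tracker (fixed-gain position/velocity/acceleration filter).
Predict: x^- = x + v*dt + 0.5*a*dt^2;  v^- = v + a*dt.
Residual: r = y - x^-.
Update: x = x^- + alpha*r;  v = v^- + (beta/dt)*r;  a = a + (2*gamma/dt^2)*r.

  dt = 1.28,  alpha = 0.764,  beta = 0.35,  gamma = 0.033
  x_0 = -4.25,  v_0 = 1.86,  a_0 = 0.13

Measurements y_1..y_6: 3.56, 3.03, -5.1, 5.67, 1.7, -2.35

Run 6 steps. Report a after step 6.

a_post = -0.3602

step 1: x_pred=-1.7627  r=5.3227  x^+=2.3038  v^+=3.4818  a^+=0.3444
step 2: x_pred=7.0427  r=-4.0127  x^+=3.9770  v^+=2.8254  a^+=0.1828
step 3: x_pred=7.7433  r=-12.8433  x^+=-2.0690  v^+=-0.4524  a^+=-0.3346
step 4: x_pred=-2.9222  r=8.5922  x^+=3.6422  v^+=1.4687  a^+=0.0115
step 5: x_pred=5.5316  r=-3.8316  x^+=2.6043  v^+=0.4357  a^+=-0.1428
step 6: x_pred=3.0450  r=-5.3950  x^+=-1.0768  v^+=-1.2223  a^+=-0.3602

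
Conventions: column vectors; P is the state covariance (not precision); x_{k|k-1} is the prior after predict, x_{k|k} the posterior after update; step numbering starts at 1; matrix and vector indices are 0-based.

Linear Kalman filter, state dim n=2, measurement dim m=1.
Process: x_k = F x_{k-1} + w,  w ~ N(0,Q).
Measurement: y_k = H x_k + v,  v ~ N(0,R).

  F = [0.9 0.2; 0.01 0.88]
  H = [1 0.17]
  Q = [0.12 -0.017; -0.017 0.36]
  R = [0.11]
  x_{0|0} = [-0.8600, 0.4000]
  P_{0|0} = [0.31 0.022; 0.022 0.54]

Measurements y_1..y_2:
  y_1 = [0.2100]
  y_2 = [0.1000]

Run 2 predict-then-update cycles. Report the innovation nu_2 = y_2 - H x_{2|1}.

innov = [-0.0763]

step 1: x^-=[-0.6940, 0.3434]  P^-=[0.4006 0.0983; 0.0983 0.7786]  S=[0.5665]  K=[0.7366; 0.4071]  nu=[0.8456]  x^+=[-0.0711, 0.6877]  P^+=[0.0932 -0.0716; -0.0716 0.6847]
step 2: x^-=[0.0736, 0.6044]  P^-=[0.1971 0.0475; 0.0475 0.8890]  S=[0.3489]  K=[0.5880; 0.5692]  nu=[-0.0763]  x^+=[0.0287, 0.5610]  P^+=[0.0765 -0.0693; -0.0693 0.7759]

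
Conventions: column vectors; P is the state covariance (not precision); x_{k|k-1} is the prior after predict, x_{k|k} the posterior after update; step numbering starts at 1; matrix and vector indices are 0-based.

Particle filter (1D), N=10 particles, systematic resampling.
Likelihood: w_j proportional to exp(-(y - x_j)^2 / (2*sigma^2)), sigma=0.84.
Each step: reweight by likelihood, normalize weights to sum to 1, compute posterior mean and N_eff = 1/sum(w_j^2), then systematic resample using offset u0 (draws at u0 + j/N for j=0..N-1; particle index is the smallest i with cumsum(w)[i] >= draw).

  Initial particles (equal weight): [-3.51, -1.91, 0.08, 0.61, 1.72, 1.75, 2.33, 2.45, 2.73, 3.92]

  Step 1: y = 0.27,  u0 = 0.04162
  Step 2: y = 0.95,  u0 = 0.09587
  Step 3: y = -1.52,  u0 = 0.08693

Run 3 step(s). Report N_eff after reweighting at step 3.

N_eff = 5.4385

step 1: w=[0.0000, 0.0140, 0.3954, 0.3737, 0.0914, 0.0859, 0.0201, 0.0140, 0.0056, 0.0000]  mean=0.6367  Neff=3.1999  idx=[2, 2, 2, 2, 3, 3, 3, 3, 4, 5]
step 2: w=[0.0799, 0.0799, 0.0799, 0.0799, 0.1259, 0.1259, 0.1259, 0.1259, 0.0898, 0.0868]  mean=0.6392  Neff=9.5625  idx=[1, 2, 3, 4, 5, 6, 6, 7, 8, 9]
step 3: w=[0.2359, 0.2359, 0.2359, 0.0581, 0.0581, 0.0581, 0.0581, 0.0581, 0.0009, 0.0007]  mean=0.2367  Neff=5.4385  idx=[0, 0, 1, 1, 2, 2, 2, 4, 6, 7]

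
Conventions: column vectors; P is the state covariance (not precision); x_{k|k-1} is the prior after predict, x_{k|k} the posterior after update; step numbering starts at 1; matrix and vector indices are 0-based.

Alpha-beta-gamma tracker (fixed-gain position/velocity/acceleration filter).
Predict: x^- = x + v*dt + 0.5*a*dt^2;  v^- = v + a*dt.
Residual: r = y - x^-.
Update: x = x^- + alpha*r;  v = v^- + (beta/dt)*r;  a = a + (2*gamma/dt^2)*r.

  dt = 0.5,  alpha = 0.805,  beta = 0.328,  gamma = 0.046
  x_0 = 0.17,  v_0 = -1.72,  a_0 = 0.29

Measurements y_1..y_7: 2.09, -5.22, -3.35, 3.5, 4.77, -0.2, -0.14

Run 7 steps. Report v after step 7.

step 1: x_pred=-0.6537  r=2.7437  x^+=1.5550  v^+=0.2249  a^+=1.2997
step 2: x_pred=1.8299  r=-7.0499  x^+=-3.8453  v^+=-3.7500  a^+=-1.2947
step 3: x_pred=-5.8821  r=2.5321  x^+=-3.8438  v^+=-2.7362  a^+=-0.3628
step 4: x_pred=-5.2572  r=8.7572  x^+=1.7923  v^+=2.8271  a^+=2.8598
step 5: x_pred=3.5634  r=1.2066  x^+=4.5347  v^+=5.0485  a^+=3.3039
step 6: x_pred=7.4720  r=-7.6720  x^+=1.2960  v^+=1.6677  a^+=0.4806
step 7: x_pred=2.1899  r=-2.3299  x^+=0.3143  v^+=0.3795  a^+=-0.3768

v_post = 0.3795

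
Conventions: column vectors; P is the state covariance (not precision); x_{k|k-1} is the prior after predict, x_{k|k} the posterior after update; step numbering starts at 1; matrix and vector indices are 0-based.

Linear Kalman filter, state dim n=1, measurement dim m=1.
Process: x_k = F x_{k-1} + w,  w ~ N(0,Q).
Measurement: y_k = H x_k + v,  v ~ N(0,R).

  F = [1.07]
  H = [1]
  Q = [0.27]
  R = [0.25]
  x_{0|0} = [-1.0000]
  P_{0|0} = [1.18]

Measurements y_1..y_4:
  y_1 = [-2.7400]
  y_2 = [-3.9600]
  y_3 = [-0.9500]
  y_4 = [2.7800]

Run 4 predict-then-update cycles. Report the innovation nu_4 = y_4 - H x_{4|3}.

step 1: x^-=[-1.0700]  P^-=[1.6210]  S=[1.8710]  K=[0.8664]  nu=[-1.6700]  x^+=[-2.5169]  P^+=[0.2166]
step 2: x^-=[-2.6930]  P^-=[0.5180]  S=[0.7680]  K=[0.6745]  nu=[-1.2670]  x^+=[-3.5476]  P^+=[0.1686]
step 3: x^-=[-3.7959]  P^-=[0.4631]  S=[0.7131]  K=[0.6494]  nu=[2.8459]  x^+=[-1.9478]  P^+=[0.1623]
step 4: x^-=[-2.0841]  P^-=[0.4559]  S=[0.7059]  K=[0.6458]  nu=[4.8641]  x^+=[1.0573]  P^+=[0.1615]

innov = [4.8641]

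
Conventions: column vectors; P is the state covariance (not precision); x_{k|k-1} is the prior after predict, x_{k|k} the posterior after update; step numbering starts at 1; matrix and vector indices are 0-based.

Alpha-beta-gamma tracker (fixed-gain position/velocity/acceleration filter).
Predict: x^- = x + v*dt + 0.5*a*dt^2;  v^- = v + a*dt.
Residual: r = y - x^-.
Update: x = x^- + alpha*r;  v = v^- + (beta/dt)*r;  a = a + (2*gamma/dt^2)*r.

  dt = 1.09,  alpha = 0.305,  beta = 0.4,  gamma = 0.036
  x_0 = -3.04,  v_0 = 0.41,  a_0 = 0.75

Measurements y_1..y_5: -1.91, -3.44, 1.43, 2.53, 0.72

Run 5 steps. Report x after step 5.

step 1: x_pred=-2.1476  r=0.2376  x^+=-2.0751  v^+=1.3147  a^+=0.7644
step 2: x_pred=-0.1880  r=-3.2520  x^+=-1.1799  v^+=0.9545  a^+=0.5673
step 3: x_pred=0.1975  r=1.2325  x^+=0.5734  v^+=2.0251  a^+=0.6420
step 4: x_pred=3.1622  r=-0.6322  x^+=2.9694  v^+=2.4929  a^+=0.6037
step 5: x_pred=6.0453  r=-5.3253  x^+=4.4211  v^+=1.1967  a^+=0.2810

x_post = 4.4211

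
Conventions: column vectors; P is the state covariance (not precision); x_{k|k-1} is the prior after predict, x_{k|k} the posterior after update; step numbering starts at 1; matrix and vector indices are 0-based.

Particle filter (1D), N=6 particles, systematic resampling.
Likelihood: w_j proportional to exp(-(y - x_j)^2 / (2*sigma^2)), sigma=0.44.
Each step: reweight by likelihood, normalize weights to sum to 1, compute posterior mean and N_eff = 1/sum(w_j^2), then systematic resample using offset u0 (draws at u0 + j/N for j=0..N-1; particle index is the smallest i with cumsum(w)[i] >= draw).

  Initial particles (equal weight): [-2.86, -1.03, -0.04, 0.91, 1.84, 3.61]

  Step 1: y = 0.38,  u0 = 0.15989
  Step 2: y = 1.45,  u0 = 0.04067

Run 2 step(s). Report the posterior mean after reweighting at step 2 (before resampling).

step 1: w=[0.0000, 0.0052, 0.5621, 0.4291, 0.0036, 0.0000]  mean=0.3693  Neff=1.9996  idx=[2, 2, 2, 3, 3, 3]
step 2: w=[0.0023, 0.0023, 0.0023, 0.3311, 0.3311, 0.3311]  mean=0.9035  Neff=3.0412  idx=[3, 3, 4, 4, 5, 5]

post_mean = 0.9035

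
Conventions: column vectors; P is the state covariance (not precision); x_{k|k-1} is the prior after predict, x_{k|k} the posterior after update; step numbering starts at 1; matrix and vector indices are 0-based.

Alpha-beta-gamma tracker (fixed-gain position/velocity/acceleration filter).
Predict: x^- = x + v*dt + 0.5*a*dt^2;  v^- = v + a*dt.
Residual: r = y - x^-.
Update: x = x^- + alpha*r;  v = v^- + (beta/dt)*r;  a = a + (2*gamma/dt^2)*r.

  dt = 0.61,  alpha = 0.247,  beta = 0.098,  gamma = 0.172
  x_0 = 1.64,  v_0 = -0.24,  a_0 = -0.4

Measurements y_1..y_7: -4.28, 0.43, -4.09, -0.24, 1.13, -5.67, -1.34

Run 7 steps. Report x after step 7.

x_post = 1.1332

step 1: x_pred=1.4192  r=-5.6992  x^+=0.0115  v^+=-1.3996  a^+=-5.6688
step 2: x_pred=-1.8970  r=2.3270  x^+=-1.3222  v^+=-4.4837  a^+=-3.5176
step 3: x_pred=-4.7117  r=0.6217  x^+=-4.5582  v^+=-6.5296  a^+=-2.9428
step 4: x_pred=-9.0887  r=8.8487  x^+=-6.9031  v^+=-6.9031  a^+=5.2377
step 5: x_pred=-10.1395  r=11.2695  x^+=-7.3559  v^+=-1.8976  a^+=15.6561
step 6: x_pred=-5.6006  r=-0.0694  x^+=-5.6178  v^+=7.6415  a^+=15.5920
step 7: x_pred=1.9444  r=-3.2844  x^+=1.1332  v^+=16.6249  a^+=12.5556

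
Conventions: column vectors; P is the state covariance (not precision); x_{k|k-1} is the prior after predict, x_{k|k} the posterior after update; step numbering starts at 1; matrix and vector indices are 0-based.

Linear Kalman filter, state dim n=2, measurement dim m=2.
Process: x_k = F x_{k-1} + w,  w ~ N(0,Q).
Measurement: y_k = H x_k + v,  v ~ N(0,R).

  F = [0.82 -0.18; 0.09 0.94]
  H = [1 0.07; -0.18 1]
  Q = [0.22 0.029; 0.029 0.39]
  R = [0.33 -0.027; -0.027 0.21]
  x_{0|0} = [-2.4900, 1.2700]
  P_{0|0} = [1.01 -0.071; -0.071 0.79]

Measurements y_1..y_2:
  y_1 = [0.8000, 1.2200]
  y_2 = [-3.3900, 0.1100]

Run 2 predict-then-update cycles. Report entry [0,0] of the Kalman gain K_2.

K[0,0] = 0.5351

step 1: x^-=[-2.2704, 0.9697]  P^-=[0.9457 -0.0837; -0.0837 1.0842]  S=[1.2693 -0.2040; -0.2040 1.3550]  K=[0.7279 -0.0778; 0.1273 0.8304]  nu=[3.0025, -0.1584]  x^+=[-0.0724, 1.2204]  P^+=[0.2418 0.0075; 0.0075 0.1723]
step 2: x^-=[-0.2791, 1.1407]  P^-=[0.3859 0.0234; 0.0234 0.5455]  S=[0.7219 -0.0352; -0.0352 0.7596]  K=[0.5351 -0.0359; 0.1203 0.7182]  nu=[-3.1908, -1.0809]  x^+=[-1.9478, -0.0195]  P^+=[0.1769 0.0099; 0.0099 0.1493]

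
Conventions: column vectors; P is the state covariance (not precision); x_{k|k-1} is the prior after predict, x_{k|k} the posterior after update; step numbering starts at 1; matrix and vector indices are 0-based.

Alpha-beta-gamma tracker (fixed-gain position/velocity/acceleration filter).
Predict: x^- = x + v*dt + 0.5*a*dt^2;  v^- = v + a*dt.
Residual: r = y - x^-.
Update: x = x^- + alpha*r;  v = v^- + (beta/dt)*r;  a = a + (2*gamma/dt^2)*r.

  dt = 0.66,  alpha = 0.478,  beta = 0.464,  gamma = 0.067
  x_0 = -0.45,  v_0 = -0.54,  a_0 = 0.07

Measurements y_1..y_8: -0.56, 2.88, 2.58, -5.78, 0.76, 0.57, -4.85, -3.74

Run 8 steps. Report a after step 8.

a_post = -0.4208

step 1: x_pred=-0.7912  r=0.2312  x^+=-0.6807  v^+=-0.3313  a^+=0.1411
step 2: x_pred=-0.8686  r=3.7486  x^+=0.9232  v^+=2.3972  a^+=1.2943
step 3: x_pred=2.7873  r=-0.2073  x^+=2.6882  v^+=3.1057  a^+=1.2305
step 4: x_pred=5.0060  r=-10.7860  x^+=-0.1497  v^+=-3.6650  a^+=-2.0875
step 5: x_pred=-3.0233  r=3.7833  x^+=-1.2149  v^+=-2.3830  a^+=-0.9237
step 6: x_pred=-2.9889  r=3.5589  x^+=-1.2877  v^+=-0.4907  a^+=0.1711
step 7: x_pred=-1.5743  r=-3.2757  x^+=-3.1401  v^+=-2.6806  a^+=-0.8366
step 8: x_pred=-5.0915  r=1.3515  x^+=-4.4455  v^+=-2.2826  a^+=-0.4208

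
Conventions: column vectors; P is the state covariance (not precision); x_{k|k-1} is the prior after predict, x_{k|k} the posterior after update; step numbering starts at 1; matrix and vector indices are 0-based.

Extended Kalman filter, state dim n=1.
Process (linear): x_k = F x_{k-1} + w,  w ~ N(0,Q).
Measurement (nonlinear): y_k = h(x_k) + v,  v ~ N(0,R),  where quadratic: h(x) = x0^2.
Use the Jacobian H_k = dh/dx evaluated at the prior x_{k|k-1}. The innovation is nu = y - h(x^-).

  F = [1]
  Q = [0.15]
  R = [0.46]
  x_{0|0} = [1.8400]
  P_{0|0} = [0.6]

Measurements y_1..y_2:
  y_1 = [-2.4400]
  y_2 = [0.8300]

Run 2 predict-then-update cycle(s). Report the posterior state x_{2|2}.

x_post = [0.4856]

step 1: x^-=[1.8400]  P^-=[0.7500]  H_jac=[3.6800]  S=[10.6168]  K=[0.2600]  nu=[-5.8256]  x^+=[0.3255]  P^+=[0.0325]
step 2: x^-=[0.3255]  P^-=[0.1825]  H_jac=[0.6511]  S=[0.5374]  K=[0.2211]  nu=[0.7240]  x^+=[0.4856]  P^+=[0.1562]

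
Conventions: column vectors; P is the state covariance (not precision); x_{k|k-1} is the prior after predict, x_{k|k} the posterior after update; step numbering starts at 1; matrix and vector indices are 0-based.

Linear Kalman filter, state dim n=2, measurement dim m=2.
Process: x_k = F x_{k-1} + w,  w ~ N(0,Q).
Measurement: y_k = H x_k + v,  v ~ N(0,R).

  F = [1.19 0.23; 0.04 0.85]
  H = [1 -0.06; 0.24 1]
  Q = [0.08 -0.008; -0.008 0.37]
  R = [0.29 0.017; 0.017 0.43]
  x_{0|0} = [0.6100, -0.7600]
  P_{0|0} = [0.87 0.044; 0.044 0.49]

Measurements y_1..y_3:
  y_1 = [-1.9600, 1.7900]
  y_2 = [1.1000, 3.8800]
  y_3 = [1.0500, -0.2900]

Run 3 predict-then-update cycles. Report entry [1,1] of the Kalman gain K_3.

step 1: x^-=[0.5511, -0.6216]  P^-=[1.3620 0.1741; 0.1741 0.7284]  S=[1.6337 0.4718; 0.4718 1.3204]  K=[0.8003 0.0935; -0.0988 0.6186]  nu=[-2.5484, 2.2793]  x^+=[-1.2753, 1.0402]  P^+=[0.2335 -0.0022; -0.0022 0.2649]
step 2: x^-=[-1.2783, 0.8332]  P^-=[0.4235 0.0526; 0.0526 0.5616]  S=[0.7092 0.1368; 0.1368 1.0412]  K=[0.5788 0.0721; -0.0818 0.5622]  nu=[2.4283, 3.3536]  x^+=[0.3689, 2.5200]  P^+=[0.1691 0.0003; 0.0003 0.2403]
step 3: x^-=[1.0186, 2.1568]  P^-=[0.3323 0.0473; 0.0473 0.5439]  S=[0.6186 0.1107; 0.1107 1.0157]  K=[0.5204 0.0683; -0.0756 0.5549]  nu=[0.1608, -2.6913]  x^+=[0.9184, 0.6513]  P^+=[0.1522 0.0017; 0.0017 0.2369]

K[1,1] = 0.5549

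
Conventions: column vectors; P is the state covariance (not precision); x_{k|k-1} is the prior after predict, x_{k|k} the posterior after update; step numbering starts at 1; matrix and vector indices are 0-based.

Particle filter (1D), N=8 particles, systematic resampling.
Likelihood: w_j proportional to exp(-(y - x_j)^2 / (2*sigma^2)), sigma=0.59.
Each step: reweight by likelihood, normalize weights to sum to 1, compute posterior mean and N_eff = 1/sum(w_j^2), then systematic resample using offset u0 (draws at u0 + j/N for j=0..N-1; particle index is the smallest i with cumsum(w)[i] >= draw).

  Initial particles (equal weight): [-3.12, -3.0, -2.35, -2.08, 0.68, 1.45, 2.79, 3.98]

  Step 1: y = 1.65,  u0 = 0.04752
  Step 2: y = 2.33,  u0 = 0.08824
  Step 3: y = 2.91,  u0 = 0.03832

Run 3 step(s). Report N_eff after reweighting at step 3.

step 1: w=[0.0000, 0.0000, 0.0000, 0.0000, 0.1906, 0.6952, 0.1139, 0.0003]  mean=1.4566  Neff=1.8774  idx=[4, 4, 5, 5, 5, 5, 5, 6]
step 2: w=[0.0083, 0.0083, 0.1358, 0.1358, 0.1358, 0.1358, 0.1358, 0.3047]  mean=1.8455  Neff=5.4021  idx=[2, 3, 4, 5, 6, 7, 7, 7]
step 3: w=[0.0148, 0.0148, 0.0148, 0.0148, 0.0148, 0.3087, 0.3087, 0.3087]  mean=2.6912  Neff=3.4836  idx=[2, 5, 5, 6, 6, 6, 7, 7]

N_eff = 3.4836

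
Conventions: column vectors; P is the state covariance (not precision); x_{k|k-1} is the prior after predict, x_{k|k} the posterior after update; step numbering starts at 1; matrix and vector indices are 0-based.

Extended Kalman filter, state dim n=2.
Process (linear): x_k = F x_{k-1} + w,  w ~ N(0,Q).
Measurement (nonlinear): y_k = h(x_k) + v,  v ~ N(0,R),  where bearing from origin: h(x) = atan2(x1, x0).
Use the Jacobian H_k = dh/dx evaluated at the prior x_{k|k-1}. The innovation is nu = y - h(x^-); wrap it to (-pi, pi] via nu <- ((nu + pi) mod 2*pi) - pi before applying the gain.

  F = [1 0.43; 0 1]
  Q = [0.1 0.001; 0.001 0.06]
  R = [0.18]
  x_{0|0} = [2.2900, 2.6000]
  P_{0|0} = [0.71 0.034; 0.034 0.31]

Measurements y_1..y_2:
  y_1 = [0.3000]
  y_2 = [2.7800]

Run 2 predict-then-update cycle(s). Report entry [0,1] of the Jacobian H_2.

step 1: x^-=[3.4080, 2.6000]  P^-=[0.8966 0.1683; 0.1683 0.3700]  H_jac=[-0.1415 0.1855]  S=[0.2018]  K=[-0.4739; 0.2220]  nu=[-0.3517]  x^+=[3.5747, 2.5219]  P^+=[0.8512 0.1895; 0.1895 0.3601]
step 2: x^-=[4.6591, 2.5219]  P^-=[1.1808 0.3454; 0.3454 0.4201]  H_jac=[-0.0899 0.1660]  S=[0.1908]  K=[-0.2556; 0.2028]  nu=[2.2839]  x^+=[4.0753, 2.9851]  P^+=[1.1683 0.3552; 0.3552 0.4122]

H_jac[0,1] = 0.1660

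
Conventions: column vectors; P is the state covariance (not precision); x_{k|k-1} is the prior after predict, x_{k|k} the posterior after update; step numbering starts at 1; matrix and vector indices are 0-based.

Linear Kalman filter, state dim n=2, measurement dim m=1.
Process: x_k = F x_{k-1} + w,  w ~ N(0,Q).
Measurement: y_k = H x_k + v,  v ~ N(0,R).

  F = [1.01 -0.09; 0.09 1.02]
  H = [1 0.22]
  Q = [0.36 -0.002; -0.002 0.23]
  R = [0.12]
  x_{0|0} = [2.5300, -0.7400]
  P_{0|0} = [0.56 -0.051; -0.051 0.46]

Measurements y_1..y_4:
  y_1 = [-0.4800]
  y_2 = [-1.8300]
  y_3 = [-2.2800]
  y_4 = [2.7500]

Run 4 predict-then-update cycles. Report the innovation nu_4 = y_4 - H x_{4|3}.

step 1: x^-=[2.6219, -0.5271]  P^-=[0.9443 -0.0455; -0.0455 0.7038]  S=[1.0783]  K=[0.8664; 0.1014]  nu=[-2.9859]  x^+=[0.0349, -0.8300]  P^+=[0.1348 -0.1402; -0.1402 0.6927]
step 2: x^-=[0.1099, -0.8434]  P^-=[0.5286 -0.1966; -0.1966 0.9260]  S=[0.6069]  K=[0.7997; 0.0117]  nu=[-1.7544]  x^+=[-1.2931, -0.8639]  P^+=[0.1405 -0.2023; -0.2023 0.9259]
step 3: x^-=[-1.2283, -0.9975]  P^-=[0.5476 -0.2810; -0.2810 1.1573]  S=[0.5999]  K=[0.8097; -0.0440]  nu=[-0.8323]  x^+=[-1.9021, -0.9609]  P^+=[0.1543 -0.2596; -0.2596 1.1562]
step 4: x^-=[-1.8347, -1.1513]  P^-=[0.5739 -0.3595; -0.3595 1.3864]  S=[0.6029]  K=[0.8208; -0.0903]  nu=[4.8380]  x^+=[2.1365, -1.5884]  P^+=[0.1678 -0.3148; -0.3148 1.3815]

innov = [4.8380]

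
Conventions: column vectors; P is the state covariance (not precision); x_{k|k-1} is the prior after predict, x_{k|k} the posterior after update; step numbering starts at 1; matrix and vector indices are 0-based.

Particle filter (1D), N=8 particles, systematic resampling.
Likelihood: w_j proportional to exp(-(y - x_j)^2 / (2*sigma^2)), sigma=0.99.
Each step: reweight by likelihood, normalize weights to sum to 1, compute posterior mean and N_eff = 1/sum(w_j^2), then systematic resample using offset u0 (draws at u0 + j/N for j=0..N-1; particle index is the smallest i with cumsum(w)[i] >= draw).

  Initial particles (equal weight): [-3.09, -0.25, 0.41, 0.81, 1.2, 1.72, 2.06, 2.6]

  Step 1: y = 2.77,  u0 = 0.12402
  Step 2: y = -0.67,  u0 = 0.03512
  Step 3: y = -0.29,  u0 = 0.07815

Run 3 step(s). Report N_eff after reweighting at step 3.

N_eff = 6.4064

step 1: w=[0.0000, 0.0034, 0.0207, 0.0499, 0.1008, 0.2020, 0.2740, 0.3492]  mean=1.9889  Neff=3.9851  idx=[4, 5, 5, 6, 6, 7, 7, 7]
step 2: w=[0.5030, 0.1625, 0.1625, 0.0668, 0.0668, 0.0128, 0.0128, 0.0128]  mean=1.5377  Neff=3.1725  idx=[0, 0, 0, 0, 1, 1, 2, 4]
step 3: w=[0.1862, 0.1862, 0.1862, 0.1862, 0.0736, 0.0736, 0.0736, 0.0345]  mean=1.3445  Neff=6.4064  idx=[0, 1, 1, 2, 3, 3, 5, 6]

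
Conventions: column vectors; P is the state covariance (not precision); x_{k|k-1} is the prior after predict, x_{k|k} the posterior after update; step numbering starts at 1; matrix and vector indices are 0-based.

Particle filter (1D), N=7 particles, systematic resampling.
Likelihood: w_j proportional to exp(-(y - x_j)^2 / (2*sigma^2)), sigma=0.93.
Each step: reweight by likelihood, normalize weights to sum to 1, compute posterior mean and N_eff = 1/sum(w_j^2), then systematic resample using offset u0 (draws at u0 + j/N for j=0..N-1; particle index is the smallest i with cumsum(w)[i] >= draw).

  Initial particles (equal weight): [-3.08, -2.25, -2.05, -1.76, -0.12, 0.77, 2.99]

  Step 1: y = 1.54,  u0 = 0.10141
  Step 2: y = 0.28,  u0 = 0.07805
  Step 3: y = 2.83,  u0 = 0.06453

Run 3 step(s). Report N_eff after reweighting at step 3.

step 1: w=[0.0000, 0.0002, 0.0005, 0.0015, 0.1677, 0.5855, 0.2446]  mean=1.1580  Neff=2.3216  idx=[4, 5, 5, 5, 5, 6, 6]
step 2: w=[0.2062, 0.1968, 0.1968, 0.1968, 0.1968, 0.0032, 0.0032]  mean=0.6009  Neff=5.0631  idx=[0, 1, 1, 2, 3, 3, 4]
step 3: w=[0.0125, 0.1646, 0.1646, 0.1646, 0.1646, 0.1646, 0.1646]  mean=0.7589  Neff=6.1469  idx=[1, 2, 3, 3, 4, 5, 6]

N_eff = 6.1469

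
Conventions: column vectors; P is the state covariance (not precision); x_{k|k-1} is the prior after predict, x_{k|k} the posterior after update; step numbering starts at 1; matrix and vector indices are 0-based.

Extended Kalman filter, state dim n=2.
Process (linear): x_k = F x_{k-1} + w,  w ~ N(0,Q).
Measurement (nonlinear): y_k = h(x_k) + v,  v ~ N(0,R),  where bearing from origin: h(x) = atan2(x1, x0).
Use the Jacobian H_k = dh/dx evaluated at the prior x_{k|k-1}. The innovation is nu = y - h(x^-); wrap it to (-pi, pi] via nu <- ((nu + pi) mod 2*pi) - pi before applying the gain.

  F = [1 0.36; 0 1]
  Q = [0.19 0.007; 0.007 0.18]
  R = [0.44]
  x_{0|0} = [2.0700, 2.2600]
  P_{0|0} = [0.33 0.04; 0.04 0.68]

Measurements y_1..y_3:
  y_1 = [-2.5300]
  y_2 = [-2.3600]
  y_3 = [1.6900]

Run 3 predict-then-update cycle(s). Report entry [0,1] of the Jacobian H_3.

step 1: x^-=[2.8836, 2.2600]  P^-=[0.6369 0.2918; 0.2918 0.8600]  H_jac=[-0.1684 0.2148]  S=[0.4766]  K=[-0.0935; 0.2845]  nu=[3.0884]  x^+=[2.5949, 3.1388]  P^+=[0.6328 0.3045; 0.3045 0.8214]
step 2: x^-=[3.7249, 3.1388]  P^-=[1.1484 0.6072; 0.6072 1.0014]  H_jac=[-0.1323 0.1570]  S=[0.4596]  K=[-0.1232; 0.1673]  nu=[-3.0602]  x^+=[4.1018, 2.6268]  P^+=[1.1415 0.6167; 0.6167 0.9885]
step 3: x^-=[5.0474, 2.6268]  P^-=[1.9036 0.9795; 0.9795 1.1685]  H_jac=[-0.0811 0.1559]  S=[0.4562]  K=[-0.0038; 0.2251]  nu=[1.2102]  x^+=[5.0428, 2.8992]  P^+=[1.9036 0.9799; 0.9799 1.1454]

H_jac[0,1] = 0.1559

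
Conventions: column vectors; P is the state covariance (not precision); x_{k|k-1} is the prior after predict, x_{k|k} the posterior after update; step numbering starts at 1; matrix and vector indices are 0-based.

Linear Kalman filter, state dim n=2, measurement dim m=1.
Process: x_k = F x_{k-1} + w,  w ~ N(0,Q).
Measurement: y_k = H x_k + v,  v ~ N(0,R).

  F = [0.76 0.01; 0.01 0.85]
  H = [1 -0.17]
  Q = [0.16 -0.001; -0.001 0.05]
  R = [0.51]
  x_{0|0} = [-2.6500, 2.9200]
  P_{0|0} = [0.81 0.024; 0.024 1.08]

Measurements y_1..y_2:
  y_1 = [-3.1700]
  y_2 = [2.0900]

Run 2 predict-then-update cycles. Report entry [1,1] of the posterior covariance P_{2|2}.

step 1: x^-=[-1.9848, 2.4555]  P^-=[0.6283 0.0298; 0.0298 0.8308]  S=[1.1522]  K=[0.5409; -0.0967]  nu=[-0.7678]  x^+=[-2.4001, 2.5297]  P^+=[0.2912 0.0901; 0.0901 0.8200]
step 2: x^-=[-1.7988, 2.1263]  P^-=[0.3296 0.0664; 0.0664 0.6440]  S=[0.8357]  K=[0.3810; -0.0516]  nu=[4.2502]  x^+=[-0.1796, 1.9071]  P^+=[0.2084 0.0828; 0.0828 0.6418]

P_post[1,1] = 0.6418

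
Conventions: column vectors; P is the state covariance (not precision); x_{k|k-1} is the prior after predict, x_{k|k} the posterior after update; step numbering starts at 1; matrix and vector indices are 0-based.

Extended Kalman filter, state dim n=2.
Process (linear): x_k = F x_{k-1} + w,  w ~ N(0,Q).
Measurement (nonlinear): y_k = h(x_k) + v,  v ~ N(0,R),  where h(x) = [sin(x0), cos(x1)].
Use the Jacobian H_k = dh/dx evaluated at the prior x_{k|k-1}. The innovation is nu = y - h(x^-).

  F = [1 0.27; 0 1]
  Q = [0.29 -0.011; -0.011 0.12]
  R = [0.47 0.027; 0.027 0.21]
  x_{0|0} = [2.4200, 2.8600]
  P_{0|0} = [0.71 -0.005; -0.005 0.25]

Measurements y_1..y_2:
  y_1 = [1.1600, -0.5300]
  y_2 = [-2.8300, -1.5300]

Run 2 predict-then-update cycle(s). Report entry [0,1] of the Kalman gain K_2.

K[0,1] = -0.0135

step 1: x^-=[3.1922, 2.8600]  P^-=[1.0155 0.0515; 0.0515 0.3700]  H_jac=[-0.9987 0.0000; 0.0000 -0.2779]  S=[1.4829 0.0413; 0.0413 0.2386]  K=[-0.6856 0.0587; -0.0228 -0.4270]  nu=[1.2106, 0.4306]  x^+=[2.3875, 2.6485]  P^+=[0.3210 0.0223; 0.0223 0.3249]
step 2: x^-=[3.1026, 2.6485]  P^-=[0.6468 0.0990; 0.0990 0.4449]  H_jac=[-0.9992 0.0000; 0.0000 -0.4733]  S=[1.1158 0.0738; 0.0738 0.3097]  K=[-0.5783 -0.0135; -0.0444 -0.6695]  nu=[-2.8690, -0.6491]  x^+=[4.7705, 3.2104]  P^+=[0.2724 0.0390; 0.0390 0.2995]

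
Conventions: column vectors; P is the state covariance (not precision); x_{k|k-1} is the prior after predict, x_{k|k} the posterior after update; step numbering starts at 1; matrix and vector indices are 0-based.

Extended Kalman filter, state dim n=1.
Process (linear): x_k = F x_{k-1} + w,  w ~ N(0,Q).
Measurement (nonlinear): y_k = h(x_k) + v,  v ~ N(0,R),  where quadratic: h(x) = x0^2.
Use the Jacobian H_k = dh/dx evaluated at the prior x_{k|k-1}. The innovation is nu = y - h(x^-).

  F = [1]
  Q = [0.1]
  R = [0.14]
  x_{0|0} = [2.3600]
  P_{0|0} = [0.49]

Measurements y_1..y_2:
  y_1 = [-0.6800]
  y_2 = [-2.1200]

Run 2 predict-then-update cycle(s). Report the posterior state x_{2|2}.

step 1: x^-=[2.3600]  P^-=[0.5900]  H_jac=[4.7200]  S=[13.2843]  K=[0.2096]  nu=[-6.2496]  x^+=[1.0499]  P^+=[0.0062]
step 2: x^-=[1.0499]  P^-=[0.1062]  H_jac=[2.0998]  S=[0.6083]  K=[0.3666]  nu=[-3.2223]  x^+=[-0.1315]  P^+=[0.0244]

x_post = [-0.1315]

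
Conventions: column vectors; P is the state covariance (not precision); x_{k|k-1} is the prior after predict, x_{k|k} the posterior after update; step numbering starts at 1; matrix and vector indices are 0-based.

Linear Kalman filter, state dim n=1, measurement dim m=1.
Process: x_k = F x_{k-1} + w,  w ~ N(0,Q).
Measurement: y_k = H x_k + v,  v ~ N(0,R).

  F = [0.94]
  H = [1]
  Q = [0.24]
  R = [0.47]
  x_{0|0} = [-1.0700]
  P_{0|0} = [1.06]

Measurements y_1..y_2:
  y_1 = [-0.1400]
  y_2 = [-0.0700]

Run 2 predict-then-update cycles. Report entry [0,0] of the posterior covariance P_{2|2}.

P_post[0,0] = 0.2506

step 1: x^-=[-1.0058]  P^-=[1.1766]  S=[1.6466]  K=[0.7146]  nu=[0.8658]  x^+=[-0.3871]  P^+=[0.3358]
step 2: x^-=[-0.3639]  P^-=[0.5368]  S=[1.0068]  K=[0.5332]  nu=[0.2939]  x^+=[-0.2072]  P^+=[0.2506]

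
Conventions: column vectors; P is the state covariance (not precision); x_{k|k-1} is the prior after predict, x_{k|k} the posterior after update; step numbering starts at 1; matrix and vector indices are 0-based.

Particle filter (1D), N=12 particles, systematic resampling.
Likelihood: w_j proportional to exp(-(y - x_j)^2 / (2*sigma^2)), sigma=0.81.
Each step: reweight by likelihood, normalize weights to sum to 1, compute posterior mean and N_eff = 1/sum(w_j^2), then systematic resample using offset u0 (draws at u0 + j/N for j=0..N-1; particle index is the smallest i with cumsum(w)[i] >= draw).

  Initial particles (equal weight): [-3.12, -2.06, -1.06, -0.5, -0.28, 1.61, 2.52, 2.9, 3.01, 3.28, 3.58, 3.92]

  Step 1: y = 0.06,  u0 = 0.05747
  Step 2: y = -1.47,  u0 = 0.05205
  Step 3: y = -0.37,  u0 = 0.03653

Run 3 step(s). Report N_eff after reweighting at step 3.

step 1: w=[0.0002, 0.0142, 0.1675, 0.3432, 0.3990, 0.0698, 0.0043, 0.0009, 0.0006, 0.0002, 0.0000, 0.0000]  mean=-0.3623  Neff=3.2241  idx=[2, 2, 3, 3, 3, 3, 4, 4, 4, 4, 4, 5]
step 2: w=[0.1625, 0.1625, 0.0902, 0.0902, 0.0902, 0.0902, 0.0628, 0.0628, 0.0628, 0.0628, 0.0628, 0.0001]  mean=-0.6127  Neff=9.5146  idx=[0, 0, 1, 1, 2, 3, 4, 5, 6, 7, 9, 10]
step 3: w=[0.0650, 0.0650, 0.0650, 0.0650, 0.0922, 0.0922, 0.0922, 0.0922, 0.0928, 0.0928, 0.0928, 0.0928]  mean=-0.5639  Neff=11.7157  idx=[0, 1, 3, 4, 5, 6, 7, 7, 8, 9, 10, 11]

N_eff = 11.7157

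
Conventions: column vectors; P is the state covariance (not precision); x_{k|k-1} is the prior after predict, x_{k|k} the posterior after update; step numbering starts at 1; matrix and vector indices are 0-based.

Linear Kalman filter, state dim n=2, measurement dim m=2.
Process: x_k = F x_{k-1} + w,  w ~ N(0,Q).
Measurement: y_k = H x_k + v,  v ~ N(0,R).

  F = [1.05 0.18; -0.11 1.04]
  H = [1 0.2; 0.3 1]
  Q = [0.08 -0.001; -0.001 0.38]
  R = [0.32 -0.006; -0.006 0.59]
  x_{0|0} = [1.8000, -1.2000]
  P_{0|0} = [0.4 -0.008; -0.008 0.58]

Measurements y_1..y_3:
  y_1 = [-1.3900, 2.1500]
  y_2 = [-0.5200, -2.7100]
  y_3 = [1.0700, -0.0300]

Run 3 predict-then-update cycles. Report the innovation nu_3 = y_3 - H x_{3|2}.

innov = [1.7815, 1.4858]

step 1: x^-=[1.6740, -1.4460]  P^-=[0.5368 0.0528; 0.0528 1.0140]  S=[0.9184 0.4138; 0.4138 1.6840]  K=[0.6058 -0.0219; 0.0031 0.6108]  nu=[-2.7748, 3.0938]  x^+=[-0.0746, 0.4350]  P^+=[0.2099 -0.0795; -0.0795 0.3842]
step 2: x^-=[-0.0000, 0.4606]  P^-=[0.2938 -0.0386; -0.0386 0.8163]  S=[0.6310 0.2045; 0.2045 1.4096]  K=[0.4638 -0.0321; 0.0132 0.5690]  nu=[-0.6121, -3.1706]  x^+=[-0.1821, -1.3514]  P^+=[0.1627 -0.0705; -0.0705 0.3568]
step 3: x^-=[-0.4344, -1.3855]  P^-=[0.2443 -0.0286; -0.0286 0.7840]  S=[0.5842 0.1937; 0.1937 1.3788]  K=[0.4170 -0.0262; 0.0345 0.5575]  nu=[1.7815, 1.4858]  x^+=[0.2696, -0.4956]  P^+=[0.1460 -0.0618; -0.0618 0.3473]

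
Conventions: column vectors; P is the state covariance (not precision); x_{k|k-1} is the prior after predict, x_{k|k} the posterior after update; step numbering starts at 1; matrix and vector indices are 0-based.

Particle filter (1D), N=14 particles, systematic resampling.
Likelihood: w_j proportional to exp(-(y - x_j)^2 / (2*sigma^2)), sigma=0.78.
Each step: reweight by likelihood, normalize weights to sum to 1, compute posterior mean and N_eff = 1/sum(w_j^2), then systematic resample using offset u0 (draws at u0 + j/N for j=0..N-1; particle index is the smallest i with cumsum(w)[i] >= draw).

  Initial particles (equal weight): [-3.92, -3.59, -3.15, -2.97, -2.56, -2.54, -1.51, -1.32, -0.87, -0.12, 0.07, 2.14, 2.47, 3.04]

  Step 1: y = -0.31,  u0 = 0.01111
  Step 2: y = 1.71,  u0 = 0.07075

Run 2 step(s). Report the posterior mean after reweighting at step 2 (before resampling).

step 1: w=[0.0000, 0.0000, 0.0004, 0.0009, 0.0046, 0.0049, 0.0896, 0.1266, 0.2262, 0.2842, 0.2600, 0.0021, 0.0005, 0.0000]  mean=-0.5375  Neff=4.4720  idx=[6, 6, 7, 7, 8, 8, 8, 9, 9, 9, 9, 10, 10, 10]
step 2: w=[0.0003, 0.0003, 0.0009, 0.0009, 0.0070, 0.0070, 0.0070, 0.1066, 0.1066, 0.1066, 0.1066, 0.1833, 0.1833, 0.1833]  mean=-0.0344  Neff=6.8287  idx=[7, 8, 8, 9, 10, 10, 11, 11, 12, 12, 12, 13, 13, 13]

post_mean = -0.0344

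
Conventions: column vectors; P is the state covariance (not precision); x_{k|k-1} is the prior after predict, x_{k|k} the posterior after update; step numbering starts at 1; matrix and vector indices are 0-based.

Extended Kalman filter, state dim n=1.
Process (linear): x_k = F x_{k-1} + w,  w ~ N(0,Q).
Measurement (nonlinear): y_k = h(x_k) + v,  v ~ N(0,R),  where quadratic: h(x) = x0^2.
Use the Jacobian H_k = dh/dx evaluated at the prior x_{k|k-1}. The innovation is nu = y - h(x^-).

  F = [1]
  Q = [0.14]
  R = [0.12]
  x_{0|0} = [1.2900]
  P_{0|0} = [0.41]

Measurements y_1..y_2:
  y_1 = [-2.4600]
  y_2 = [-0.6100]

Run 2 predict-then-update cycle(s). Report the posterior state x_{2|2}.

x_post = [0.0815]

step 1: x^-=[1.2900]  P^-=[0.5500]  H_jac=[2.5800]  S=[3.7810]  K=[0.3753]  nu=[-4.1241]  x^+=[-0.2578]  P^+=[0.0175]
step 2: x^-=[-0.2578]  P^-=[0.1575]  H_jac=[-0.5155]  S=[0.1618]  K=[-0.5015]  nu=[-0.6764]  x^+=[0.0815]  P^+=[0.1167]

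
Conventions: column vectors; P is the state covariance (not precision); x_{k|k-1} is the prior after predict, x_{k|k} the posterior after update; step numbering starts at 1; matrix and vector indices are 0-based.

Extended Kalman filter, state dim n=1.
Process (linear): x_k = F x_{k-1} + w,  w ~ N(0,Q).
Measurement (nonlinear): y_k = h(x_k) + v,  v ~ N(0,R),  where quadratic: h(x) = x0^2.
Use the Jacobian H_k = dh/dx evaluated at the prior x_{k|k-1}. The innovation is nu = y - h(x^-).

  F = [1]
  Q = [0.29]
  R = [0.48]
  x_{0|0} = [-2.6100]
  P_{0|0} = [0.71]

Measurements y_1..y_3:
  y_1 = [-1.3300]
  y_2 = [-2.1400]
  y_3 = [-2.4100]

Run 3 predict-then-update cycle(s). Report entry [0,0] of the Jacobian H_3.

H_jac[0,0] = 0.1380

step 1: x^-=[-2.6100]  P^-=[1.0000]  H_jac=[-5.2200]  S=[27.7284]  K=[-0.1883]  nu=[-8.1421]  x^+=[-1.0772]  P^+=[0.0173]
step 2: x^-=[-1.0772]  P^-=[0.3073]  H_jac=[-2.1544]  S=[1.9064]  K=[-0.3473]  nu=[-3.3004]  x^+=[0.0690]  P^+=[0.0774]
step 3: x^-=[0.0690]  P^-=[0.3674]  H_jac=[0.1380]  S=[0.4870]  K=[0.1041]  nu=[-2.4148]  x^+=[-0.1824]  P^+=[0.3621]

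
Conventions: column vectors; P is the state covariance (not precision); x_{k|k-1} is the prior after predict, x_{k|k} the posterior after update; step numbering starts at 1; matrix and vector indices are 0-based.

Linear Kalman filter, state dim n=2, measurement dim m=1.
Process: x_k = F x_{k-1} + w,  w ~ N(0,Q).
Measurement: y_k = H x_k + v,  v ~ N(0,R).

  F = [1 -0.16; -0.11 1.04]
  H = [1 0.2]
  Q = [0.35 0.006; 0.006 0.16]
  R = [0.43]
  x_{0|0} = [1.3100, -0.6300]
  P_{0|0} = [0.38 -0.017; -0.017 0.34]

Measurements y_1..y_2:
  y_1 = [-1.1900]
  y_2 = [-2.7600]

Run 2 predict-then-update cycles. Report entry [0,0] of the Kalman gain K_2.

K[0,0] = 0.6082

step 1: x^-=[1.4108, -0.7993]  P^-=[0.7441 -0.1104; -0.1104 0.5362]  S=[1.1515]  K=[0.6271; -0.0027]  nu=[-2.4409]  x^+=[-0.1199, -0.7927]  P^+=[0.2913 -0.1084; -0.1084 0.5362]
step 2: x^-=[0.0069, -0.8112]  P^-=[0.6898 -0.2299; -0.2299 0.7683]  S=[1.0585]  K=[0.6082; -0.0720]  nu=[-2.6047]  x^+=[-1.5772, -0.6236]  P^+=[0.2982 -0.1835; -0.1835 0.7628]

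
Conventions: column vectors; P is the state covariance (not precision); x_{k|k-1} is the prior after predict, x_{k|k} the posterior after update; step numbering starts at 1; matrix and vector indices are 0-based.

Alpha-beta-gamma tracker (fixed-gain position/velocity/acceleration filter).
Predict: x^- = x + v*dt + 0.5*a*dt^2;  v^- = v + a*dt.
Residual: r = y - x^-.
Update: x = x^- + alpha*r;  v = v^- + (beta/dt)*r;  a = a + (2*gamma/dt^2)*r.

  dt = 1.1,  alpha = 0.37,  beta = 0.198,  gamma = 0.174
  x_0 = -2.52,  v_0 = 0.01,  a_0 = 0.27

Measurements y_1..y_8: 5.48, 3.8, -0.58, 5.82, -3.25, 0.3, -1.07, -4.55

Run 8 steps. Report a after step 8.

a_post = 3.3337

step 1: x_pred=-2.3457  r=7.8257  x^+=0.5498  v^+=1.7156  a^+=2.5207
step 2: x_pred=3.9620  r=-0.1620  x^+=3.9021  v^+=4.4592  a^+=2.4741
step 3: x_pred=10.3040  r=-10.8840  x^+=6.2769  v^+=5.2216  a^+=-0.6562
step 4: x_pred=11.6237  r=-5.8037  x^+=9.4763  v^+=3.4551  a^+=-2.3254
step 5: x_pred=11.8701  r=-15.1201  x^+=6.2756  v^+=-1.8244  a^+=-6.6739
step 6: x_pred=0.2311  r=0.0689  x^+=0.2566  v^+=-9.1533  a^+=-6.6541
step 7: x_pred=-13.8378  r=12.7678  x^+=-9.1137  v^+=-14.1746  a^+=-2.9820
step 8: x_pred=-26.5100  r=21.9600  x^+=-18.3848  v^+=-13.5021  a^+=3.3337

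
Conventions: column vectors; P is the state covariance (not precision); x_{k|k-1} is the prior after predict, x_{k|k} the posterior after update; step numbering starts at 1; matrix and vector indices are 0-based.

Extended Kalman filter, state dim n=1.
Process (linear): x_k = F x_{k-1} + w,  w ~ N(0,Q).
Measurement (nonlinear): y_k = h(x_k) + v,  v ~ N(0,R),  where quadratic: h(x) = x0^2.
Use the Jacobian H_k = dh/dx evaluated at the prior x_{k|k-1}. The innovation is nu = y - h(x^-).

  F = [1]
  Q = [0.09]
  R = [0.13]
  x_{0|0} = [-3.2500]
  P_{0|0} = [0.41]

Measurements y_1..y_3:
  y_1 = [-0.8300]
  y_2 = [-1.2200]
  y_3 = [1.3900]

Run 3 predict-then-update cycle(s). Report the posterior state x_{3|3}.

step 1: x^-=[-3.2500]  P^-=[0.5000]  H_jac=[-6.5000]  S=[21.2550]  K=[-0.1529]  nu=[-11.3925]  x^+=[-1.5080]  P^+=[0.0031]
step 2: x^-=[-1.5080]  P^-=[0.0931]  H_jac=[-3.0161]  S=[0.9765]  K=[-0.2874]  nu=[-3.4941]  x^+=[-0.5037]  P^+=[0.0124]
step 3: x^-=[-0.5037]  P^-=[0.1024]  H_jac=[-1.0075]  S=[0.2339]  K=[-0.4410]  nu=[1.1362]  x^+=[-1.0048]  P^+=[0.0569]

x_post = [-1.0048]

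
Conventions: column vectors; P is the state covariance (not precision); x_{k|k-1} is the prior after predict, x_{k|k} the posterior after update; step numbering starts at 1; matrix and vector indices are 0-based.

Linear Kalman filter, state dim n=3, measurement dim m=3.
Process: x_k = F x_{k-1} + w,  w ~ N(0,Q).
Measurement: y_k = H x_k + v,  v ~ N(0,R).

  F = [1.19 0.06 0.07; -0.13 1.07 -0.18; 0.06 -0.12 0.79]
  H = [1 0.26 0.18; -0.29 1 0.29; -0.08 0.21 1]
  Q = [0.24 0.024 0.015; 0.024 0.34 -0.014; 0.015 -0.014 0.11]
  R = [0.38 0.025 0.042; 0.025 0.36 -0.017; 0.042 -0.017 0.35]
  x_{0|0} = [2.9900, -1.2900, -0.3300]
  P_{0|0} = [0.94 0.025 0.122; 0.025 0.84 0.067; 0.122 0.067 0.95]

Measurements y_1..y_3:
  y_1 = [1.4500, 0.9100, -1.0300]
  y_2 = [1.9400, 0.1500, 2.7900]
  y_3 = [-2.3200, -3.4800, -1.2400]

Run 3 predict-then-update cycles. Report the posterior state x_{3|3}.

step 1: x^-=[3.4576, -1.7096, 0.0735]  P^-=[1.6033 -0.0708 0.2429; -0.0708 1.3213 -0.2180; 0.2429 -0.2180 0.7169]  S=[2.1261 -0.1223 0.2760; -0.1223 1.7502 0.2081; 0.2760 0.2081 1.0073]  K=[0.7630 -0.2044 -0.0678; 0.1716 0.7591 -0.1392; 0.0562 -0.1202 0.6563]  nu=[-1.5763, 3.6010, -0.4679]  x^+=[1.5503, 0.8186, -0.7549]  P^+=[0.2722 0.0169 0.0300; 0.0169 0.3197 -0.1202; 0.0300 -0.1202 0.2618]
step 2: x^-=[1.8411, 0.8103, -0.6016]  P^-=[0.6343 0.0060 0.0679; 0.0060 0.7621 -0.2007; 0.0679 -0.2007 0.3044]  S=[1.0845 0.0256 0.0960; 0.0256 1.0697 0.0110; 0.0960 0.0110 0.5967]  K=[0.6071 -0.1618 -0.0637; 0.1488 0.6539 -0.1049; 0.0302 -0.1286 0.4279]  nu=[-0.0035, 0.0481, 3.3687]  x^+=[1.6165, 0.4878, 0.8335]  P^+=[0.2165 0.0150 0.0201; 0.0150 0.2736 -0.0978; 0.0201 -0.0978 0.1754]
step 3: x^-=[2.0112, 0.1618, 0.6969]  P^-=[0.5530 0.0141 0.0513; 0.0141 0.6971 -0.1617; 0.0513 -0.1617 0.2444]  S=[0.9987 0.0425 0.0849; 0.0425 1.0136 0.0235; 0.0849 0.0235 0.5521]  K=[0.5786 -0.1525 -0.0644; 0.1462 0.6332 -0.0792; 0.0263 -0.1140 0.3746]  nu=[-4.4987, -3.2606, -1.8100]  x^+=[0.0219, -2.4170, 0.2723]  P^+=[0.2062 0.0153 0.0176; 0.0153 0.2624 -0.0862; 0.0176 -0.0862 0.1537]

x_post = [0.0219, -2.4170, 0.2723]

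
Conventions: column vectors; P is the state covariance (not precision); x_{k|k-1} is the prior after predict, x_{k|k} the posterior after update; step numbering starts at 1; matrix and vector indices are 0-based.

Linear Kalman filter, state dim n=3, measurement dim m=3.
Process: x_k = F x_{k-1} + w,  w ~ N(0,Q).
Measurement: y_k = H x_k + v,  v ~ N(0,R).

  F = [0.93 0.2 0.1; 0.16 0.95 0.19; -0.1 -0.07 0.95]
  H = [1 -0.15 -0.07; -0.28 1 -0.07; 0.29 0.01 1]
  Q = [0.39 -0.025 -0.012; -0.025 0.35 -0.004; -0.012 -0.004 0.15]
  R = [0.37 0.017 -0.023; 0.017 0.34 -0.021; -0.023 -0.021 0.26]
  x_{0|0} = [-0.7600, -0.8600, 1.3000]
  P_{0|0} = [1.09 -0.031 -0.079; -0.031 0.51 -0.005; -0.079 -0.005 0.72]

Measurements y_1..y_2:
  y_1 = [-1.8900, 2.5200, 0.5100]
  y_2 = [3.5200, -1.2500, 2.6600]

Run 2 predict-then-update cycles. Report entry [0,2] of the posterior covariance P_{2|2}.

P_post[0,2] = -0.0584

step 1: x^-=[-0.7488, -0.6916, 1.3712]  P^-=[1.3339 0.2035 -0.1194; 0.2035 0.8481 0.0629; -0.1194 0.0629 0.8284]  S=[1.6840 -0.2653 0.1713; -0.2653 1.1693 -0.0216; 0.1713 -0.0216 1.1339]  K=[0.7728 0.0394 0.1217; 0.1433 0.7073 0.1069; -0.1843 0.0045 0.7286]  nu=[-1.1490, 3.0979, -0.6371]  x^+=[-1.5922, 1.2669, 1.1327]  P^+=[0.2938 0.1011 -0.0732; 0.1011 0.2674 -0.0224; -0.0732 -0.0224 0.2150]
step 2: x^-=[-1.1141, 1.1640, 1.1466]  P^-=[0.6801 0.1491 -0.0993; 0.1491 0.6249 -0.0280; -0.0993 -0.0280 0.3666]  S=[1.0345 -0.1033 0.0496; -0.1033 0.9365 -0.0510; 0.0496 -0.0510 0.6266]  K=[0.6412 0.0401 0.1112; 0.1158 0.6417 0.0773; -0.1444 -0.0137 0.5490]  nu=[4.8890, -2.6457, 1.8249]  x^+=[2.1174, 0.1735, 1.4787]  P^+=[0.2442 0.0865 -0.0584; 0.0865 0.2411 -0.0235; -0.0584 -0.0235 0.1635]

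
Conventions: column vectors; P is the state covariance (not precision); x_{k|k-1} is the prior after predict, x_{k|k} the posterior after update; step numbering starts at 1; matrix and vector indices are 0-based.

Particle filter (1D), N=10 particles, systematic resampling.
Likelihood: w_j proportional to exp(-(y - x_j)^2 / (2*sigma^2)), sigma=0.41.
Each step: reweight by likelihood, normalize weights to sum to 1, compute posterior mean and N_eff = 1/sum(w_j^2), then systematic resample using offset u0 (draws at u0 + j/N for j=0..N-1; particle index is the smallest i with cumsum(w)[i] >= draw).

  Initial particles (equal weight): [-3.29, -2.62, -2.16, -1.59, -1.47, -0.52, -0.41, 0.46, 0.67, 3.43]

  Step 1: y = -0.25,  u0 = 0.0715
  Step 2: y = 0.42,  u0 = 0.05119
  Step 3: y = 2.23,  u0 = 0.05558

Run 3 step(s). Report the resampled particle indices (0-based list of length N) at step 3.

step 1: w=[0.0000, 0.0000, 0.0000, 0.0023, 0.0058, 0.3922, 0.4515, 0.1088, 0.0393, 0.0000]  mean=-0.3250  Neff=2.6944  idx=[5, 5, 5, 5, 6, 6, 6, 6, 7, 8]
step 2: w=[0.0275, 0.0275, 0.0275, 0.0275, 0.0490, 0.0490, 0.0490, 0.0490, 0.3784, 0.3157]  mean=0.2482  Neff=3.9134  idx=[1, 4, 6, 8, 8, 8, 8, 9, 9, 9]
step 3: w=[0.0000, 0.0000, 0.0000, 0.0357, 0.0357, 0.0357, 0.0357, 0.2857, 0.2857, 0.2857]  mean=0.6400  Neff=3.9994  idx=[4, 7, 7, 7, 8, 8, 8, 9, 9, 9]

resampled_idx = [4, 7, 7, 7, 8, 8, 8, 9, 9, 9]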